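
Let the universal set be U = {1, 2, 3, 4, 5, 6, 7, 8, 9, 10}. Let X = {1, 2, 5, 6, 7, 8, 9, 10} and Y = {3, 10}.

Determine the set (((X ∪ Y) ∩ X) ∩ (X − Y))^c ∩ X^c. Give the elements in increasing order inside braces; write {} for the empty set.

{3, 4}

X ∪ Y = {1, 2, 3, 5, 6, 7, 8, 9, 10}
(X ∪ Y) ∩ X = {1, 2, 5, 6, 7, 8, 9, 10}
X − Y = {1, 2, 5, 6, 7, 8, 9}
((X ∪ Y) ∩ X) ∩ (X − Y) = {1, 2, 5, 6, 7, 8, 9}
(((X ∪ Y) ∩ X) ∩ (X − Y))^c = {3, 4, 10}
X^c = {3, 4}
(((X ∪ Y) ∩ X) ∩ (X − Y))^c ∩ X^c = {3, 4}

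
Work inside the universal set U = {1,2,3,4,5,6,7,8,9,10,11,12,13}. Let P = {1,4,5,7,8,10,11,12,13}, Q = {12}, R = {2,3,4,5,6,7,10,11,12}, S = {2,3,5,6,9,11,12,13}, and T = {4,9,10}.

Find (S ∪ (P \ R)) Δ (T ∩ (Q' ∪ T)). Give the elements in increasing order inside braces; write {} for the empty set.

{1,2,3,4,5,6,8,10,11,12,13}

P \ R = {1,8,13}
S ∪ (P \ R) = {1,2,3,5,6,8,9,11,12,13}
Q' = {1,2,3,4,5,6,7,8,9,10,11,13}
Q' ∪ T = {1,2,3,4,5,6,7,8,9,10,11,13}
T ∩ (Q' ∪ T) = {4,9,10}
(S ∪ (P \ R)) Δ (T ∩ (Q' ∪ T)) = {1,2,3,4,5,6,8,10,11,12,13}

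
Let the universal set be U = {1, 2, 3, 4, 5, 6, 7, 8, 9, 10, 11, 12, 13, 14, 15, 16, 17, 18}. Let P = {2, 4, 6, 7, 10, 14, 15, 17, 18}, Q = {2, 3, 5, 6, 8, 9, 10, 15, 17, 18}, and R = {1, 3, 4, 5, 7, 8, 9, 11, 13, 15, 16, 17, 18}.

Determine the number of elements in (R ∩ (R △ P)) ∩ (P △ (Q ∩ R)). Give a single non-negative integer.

4

R △ P = {1, 2, 3, 5, 6, 8, 9, 10, 11, 13, 14, 16}
R ∩ (R △ P) = {1, 3, 5, 8, 9, 11, 13, 16}
Q ∩ R = {3, 5, 8, 9, 15, 17, 18}
P △ (Q ∩ R) = {2, 3, 4, 5, 6, 7, 8, 9, 10, 14}
(R ∩ (R △ P)) ∩ (P △ (Q ∩ R)) = {3, 5, 8, 9}
|(R ∩ (R △ P)) ∩ (P △ (Q ∩ R))| = 4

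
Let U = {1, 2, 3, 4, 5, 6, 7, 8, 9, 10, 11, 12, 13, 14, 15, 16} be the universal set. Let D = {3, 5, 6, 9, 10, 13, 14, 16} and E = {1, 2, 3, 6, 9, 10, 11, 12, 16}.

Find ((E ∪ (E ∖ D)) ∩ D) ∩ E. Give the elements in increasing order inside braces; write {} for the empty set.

{3, 6, 9, 10, 16}

E ∖ D = {1, 2, 11, 12}
E ∪ (E ∖ D) = {1, 2, 3, 6, 9, 10, 11, 12, 16}
(E ∪ (E ∖ D)) ∩ D = {3, 6, 9, 10, 16}
((E ∪ (E ∖ D)) ∩ D) ∩ E = {3, 6, 9, 10, 16}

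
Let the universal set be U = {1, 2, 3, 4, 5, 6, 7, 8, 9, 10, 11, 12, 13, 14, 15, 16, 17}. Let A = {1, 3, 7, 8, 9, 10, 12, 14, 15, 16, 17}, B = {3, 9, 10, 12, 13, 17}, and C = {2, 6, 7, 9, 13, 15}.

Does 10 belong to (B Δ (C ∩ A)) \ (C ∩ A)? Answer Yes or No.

10 ∉ C and 10 ∈ A, so 10 ∉ C ∩ A
10 ∈ B and 10 ∉ (C ∩ A), so 10 ∈ B Δ (C ∩ A)
10 ∉ C and 10 ∈ A, so 10 ∉ C ∩ A
10 ∈ (B Δ (C ∩ A)) and 10 ∉ (C ∩ A), so 10 ∈ (B Δ (C ∩ A)) \ (C ∩ A)

Yes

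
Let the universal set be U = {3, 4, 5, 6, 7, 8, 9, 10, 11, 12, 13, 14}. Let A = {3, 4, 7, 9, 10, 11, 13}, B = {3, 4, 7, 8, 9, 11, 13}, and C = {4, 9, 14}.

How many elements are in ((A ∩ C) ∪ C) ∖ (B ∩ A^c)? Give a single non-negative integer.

A ∩ C = {4, 9}
(A ∩ C) ∪ C = {4, 9, 14}
A^c = {5, 6, 8, 12, 14}
B ∩ A^c = {8}
((A ∩ C) ∪ C) ∖ (B ∩ A^c) = {4, 9, 14}
|((A ∩ C) ∪ C) ∖ (B ∩ A^c)| = 3

3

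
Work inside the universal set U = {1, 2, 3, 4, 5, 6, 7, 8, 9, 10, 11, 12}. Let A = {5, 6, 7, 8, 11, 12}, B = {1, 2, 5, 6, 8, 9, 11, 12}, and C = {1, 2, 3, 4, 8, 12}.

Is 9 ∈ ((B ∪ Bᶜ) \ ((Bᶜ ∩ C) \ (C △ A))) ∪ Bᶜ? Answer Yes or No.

Yes

9 ∈ B, so 9 ∉ Bᶜ
9 ∈ B and 9 ∉ Bᶜ, so 9 ∈ B ∪ Bᶜ
9 ∈ B, so 9 ∉ Bᶜ
9 ∉ Bᶜ and 9 ∉ C, so 9 ∉ Bᶜ ∩ C
9 ∉ C and 9 ∉ A, so 9 ∉ C △ A
9 ∉ (Bᶜ ∩ C) and 9 ∉ (C △ A), so 9 ∉ (Bᶜ ∩ C) \ (C △ A)
9 ∈ (B ∪ Bᶜ) and 9 ∉ ((Bᶜ ∩ C) \ (C △ A)), so 9 ∈ (B ∪ Bᶜ) \ ((Bᶜ ∩ C) \ (C △ A))
9 ∈ B, so 9 ∉ Bᶜ
9 ∈ ((B ∪ Bᶜ) \ ((Bᶜ ∩ C) \ (C △ A))) and 9 ∉ Bᶜ, so 9 ∈ ((B ∪ Bᶜ) \ ((Bᶜ ∩ C) \ (C △ A))) ∪ Bᶜ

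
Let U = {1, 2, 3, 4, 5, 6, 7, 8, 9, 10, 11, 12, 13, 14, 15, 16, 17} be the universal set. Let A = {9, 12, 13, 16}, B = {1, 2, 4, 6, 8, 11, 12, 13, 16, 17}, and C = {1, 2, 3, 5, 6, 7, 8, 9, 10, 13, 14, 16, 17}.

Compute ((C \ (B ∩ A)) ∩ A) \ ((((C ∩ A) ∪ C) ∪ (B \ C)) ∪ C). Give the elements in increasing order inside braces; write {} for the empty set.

{}

B ∩ A = {12, 13, 16}
C \ (B ∩ A) = {1, 2, 3, 5, 6, 7, 8, 9, 10, 14, 17}
(C \ (B ∩ A)) ∩ A = {9}
C ∩ A = {9, 13, 16}
(C ∩ A) ∪ C = {1, 2, 3, 5, 6, 7, 8, 9, 10, 13, 14, 16, 17}
B \ C = {4, 11, 12}
((C ∩ A) ∪ C) ∪ (B \ C) = {1, 2, 3, 4, 5, 6, 7, 8, 9, 10, 11, 12, 13, 14, 16, 17}
(((C ∩ A) ∪ C) ∪ (B \ C)) ∪ C = {1, 2, 3, 4, 5, 6, 7, 8, 9, 10, 11, 12, 13, 14, 16, 17}
((C \ (B ∩ A)) ∩ A) \ ((((C ∩ A) ∪ C) ∪ (B \ C)) ∪ C) = {}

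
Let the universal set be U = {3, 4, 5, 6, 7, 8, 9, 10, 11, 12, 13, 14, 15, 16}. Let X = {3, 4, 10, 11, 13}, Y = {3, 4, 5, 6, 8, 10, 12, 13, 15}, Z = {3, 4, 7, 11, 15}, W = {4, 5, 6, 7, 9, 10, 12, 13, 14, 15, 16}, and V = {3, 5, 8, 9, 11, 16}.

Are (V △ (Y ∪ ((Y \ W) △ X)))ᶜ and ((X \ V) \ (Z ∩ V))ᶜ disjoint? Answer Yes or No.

No

Y \ W = {3, 8}
(Y \ W) △ X = {4, 8, 10, 11, 13}
Y ∪ ((Y \ W) △ X) = {3, 4, 5, 6, 8, 10, 11, 12, 13, 15}
V △ (Y ∪ ((Y \ W) △ X)) = {4, 6, 9, 10, 12, 13, 15, 16}
(V △ (Y ∪ ((Y \ W) △ X)))ᶜ = {3, 5, 7, 8, 11, 14}
X \ V = {4, 10, 13}
Z ∩ V = {3, 11}
(X \ V) \ (Z ∩ V) = {4, 10, 13}
((X \ V) \ (Z ∩ V))ᶜ = {3, 5, 6, 7, 8, 9, 11, 12, 14, 15, 16}
3 lies in both, so they are not disjoint.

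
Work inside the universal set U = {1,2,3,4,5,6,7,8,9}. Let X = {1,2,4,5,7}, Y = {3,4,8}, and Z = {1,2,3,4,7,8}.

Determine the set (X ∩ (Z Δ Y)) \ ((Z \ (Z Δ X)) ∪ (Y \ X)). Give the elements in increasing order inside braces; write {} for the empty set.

Z Δ Y = {1,2,7}
X ∩ (Z Δ Y) = {1,2,7}
Z Δ X = {3,5,8}
Z \ (Z Δ X) = {1,2,4,7}
Y \ X = {3,8}
(Z \ (Z Δ X)) ∪ (Y \ X) = {1,2,3,4,7,8}
(X ∩ (Z Δ Y)) \ ((Z \ (Z Δ X)) ∪ (Y \ X)) = {}

{}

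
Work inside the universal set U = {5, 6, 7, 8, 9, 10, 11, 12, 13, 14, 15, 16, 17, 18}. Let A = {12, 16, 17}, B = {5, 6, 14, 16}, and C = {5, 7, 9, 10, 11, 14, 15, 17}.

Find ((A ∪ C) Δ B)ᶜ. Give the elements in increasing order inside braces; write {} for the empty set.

A ∪ C = {5, 7, 9, 10, 11, 12, 14, 15, 16, 17}
(A ∪ C) Δ B = {6, 7, 9, 10, 11, 12, 15, 17}
((A ∪ C) Δ B)ᶜ = {5, 8, 13, 14, 16, 18}

{5, 8, 13, 14, 16, 18}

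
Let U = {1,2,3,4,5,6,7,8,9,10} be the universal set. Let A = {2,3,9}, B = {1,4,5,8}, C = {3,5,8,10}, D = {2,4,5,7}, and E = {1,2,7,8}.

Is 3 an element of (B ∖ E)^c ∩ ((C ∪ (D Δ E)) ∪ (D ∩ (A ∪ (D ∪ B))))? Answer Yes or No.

3 ∉ B and 3 ∉ E, so 3 ∉ B ∖ E
3 ∈ (B ∖ E)^c since 3 ∉ (B ∖ E)
3 ∉ D and 3 ∉ E, so 3 ∉ D Δ E
3 ∈ C and 3 ∉ (D Δ E), so 3 ∈ C ∪ (D Δ E)
3 ∉ D and 3 ∉ B, so 3 ∉ D ∪ B
3 ∈ A and 3 ∉ (D ∪ B), so 3 ∈ A ∪ (D ∪ B)
3 ∉ D and 3 ∈ (A ∪ (D ∪ B)), so 3 ∉ D ∩ (A ∪ (D ∪ B))
3 ∈ (C ∪ (D Δ E)) and 3 ∉ (D ∩ (A ∪ (D ∪ B))), so 3 ∈ (C ∪ (D Δ E)) ∪ (D ∩ (A ∪ (D ∪ B)))
3 ∈ (B ∖ E)^c and 3 ∈ ((C ∪ (D Δ E)) ∪ (D ∩ (A ∪ (D ∪ B)))), so 3 ∈ (B ∖ E)^c ∩ ((C ∪ (D Δ E)) ∪ (D ∩ (A ∪ (D ∪ B))))

Yes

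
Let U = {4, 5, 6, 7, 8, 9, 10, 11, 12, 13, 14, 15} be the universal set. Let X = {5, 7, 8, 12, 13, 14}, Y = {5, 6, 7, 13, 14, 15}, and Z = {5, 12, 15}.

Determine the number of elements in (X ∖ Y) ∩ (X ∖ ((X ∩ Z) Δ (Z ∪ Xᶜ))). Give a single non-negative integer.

2

X ∖ Y = {8, 12}
X ∩ Z = {5, 12}
Xᶜ = {4, 6, 9, 10, 11, 15}
Z ∪ Xᶜ = {4, 5, 6, 9, 10, 11, 12, 15}
(X ∩ Z) Δ (Z ∪ Xᶜ) = {4, 6, 9, 10, 11, 15}
X ∖ ((X ∩ Z) Δ (Z ∪ Xᶜ)) = {5, 7, 8, 12, 13, 14}
(X ∖ Y) ∩ (X ∖ ((X ∩ Z) Δ (Z ∪ Xᶜ))) = {8, 12}
|(X ∖ Y) ∩ (X ∖ ((X ∩ Z) Δ (Z ∪ Xᶜ)))| = 2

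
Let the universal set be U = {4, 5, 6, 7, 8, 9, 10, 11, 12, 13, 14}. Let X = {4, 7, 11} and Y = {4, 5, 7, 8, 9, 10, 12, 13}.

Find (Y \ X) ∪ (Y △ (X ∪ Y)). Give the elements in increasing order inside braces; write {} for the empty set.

Y \ X = {5, 8, 9, 10, 12, 13}
X ∪ Y = {4, 5, 7, 8, 9, 10, 11, 12, 13}
Y △ (X ∪ Y) = {11}
(Y \ X) ∪ (Y △ (X ∪ Y)) = {5, 8, 9, 10, 11, 12, 13}

{5, 8, 9, 10, 11, 12, 13}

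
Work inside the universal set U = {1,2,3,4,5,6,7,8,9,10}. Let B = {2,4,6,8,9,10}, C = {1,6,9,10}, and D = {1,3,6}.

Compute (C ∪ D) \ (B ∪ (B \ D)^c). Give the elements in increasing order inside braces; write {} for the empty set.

C ∪ D = {1,3,6,9,10}
B \ D = {2,4,8,9,10}
(B \ D)^c = {1,3,5,6,7}
B ∪ (B \ D)^c = {1,2,3,4,5,6,7,8,9,10}
(C ∪ D) \ (B ∪ (B \ D)^c) = {}

{}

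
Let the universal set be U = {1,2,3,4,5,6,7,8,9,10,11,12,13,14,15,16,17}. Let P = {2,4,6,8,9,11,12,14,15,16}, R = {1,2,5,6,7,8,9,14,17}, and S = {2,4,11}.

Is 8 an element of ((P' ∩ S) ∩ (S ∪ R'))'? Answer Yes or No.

Yes

8 ∈ P, so 8 ∉ P'
8 ∉ P' and 8 ∉ S, so 8 ∉ P' ∩ S
8 ∈ R, so 8 ∉ R'
8 ∉ S and 8 ∉ R', so 8 ∉ S ∪ R'
8 ∉ (P' ∩ S) and 8 ∉ (S ∪ R'), so 8 ∉ (P' ∩ S) ∩ (S ∪ R')
8 ∈ ((P' ∩ S) ∩ (S ∪ R'))' since 8 ∉ ((P' ∩ S) ∩ (S ∪ R'))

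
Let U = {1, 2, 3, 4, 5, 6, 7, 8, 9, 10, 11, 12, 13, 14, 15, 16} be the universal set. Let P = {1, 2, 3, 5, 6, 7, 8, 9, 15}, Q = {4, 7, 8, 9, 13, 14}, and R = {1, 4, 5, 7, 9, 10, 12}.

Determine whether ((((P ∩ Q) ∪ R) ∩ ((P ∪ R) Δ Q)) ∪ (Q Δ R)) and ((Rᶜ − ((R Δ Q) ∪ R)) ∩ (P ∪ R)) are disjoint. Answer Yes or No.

Yes

P ∩ Q = {7, 8, 9}
(P ∩ Q) ∪ R = {1, 4, 5, 7, 8, 9, 10, 12}
P ∪ R = {1, 2, 3, 4, 5, 6, 7, 8, 9, 10, 12, 15}
(P ∪ R) Δ Q = {1, 2, 3, 5, 6, 10, 12, 13, 14, 15}
((P ∩ Q) ∪ R) ∩ ((P ∪ R) Δ Q) = {1, 5, 10, 12}
Q Δ R = {1, 5, 8, 10, 12, 13, 14}
(((P ∩ Q) ∪ R) ∩ ((P ∪ R) Δ Q)) ∪ (Q Δ R) = {1, 5, 8, 10, 12, 13, 14}
Rᶜ = {2, 3, 6, 8, 11, 13, 14, 15, 16}
R Δ Q = {1, 5, 8, 10, 12, 13, 14}
(R Δ Q) ∪ R = {1, 4, 5, 7, 8, 9, 10, 12, 13, 14}
Rᶜ − ((R Δ Q) ∪ R) = {2, 3, 6, 11, 15, 16}
(Rᶜ − ((R Δ Q) ∪ R)) ∩ (P ∪ R) = {2, 3, 6, 15}
{1, 5, 8, 10, 12, 13, 14} and {2, 3, 6, 15} share no elements.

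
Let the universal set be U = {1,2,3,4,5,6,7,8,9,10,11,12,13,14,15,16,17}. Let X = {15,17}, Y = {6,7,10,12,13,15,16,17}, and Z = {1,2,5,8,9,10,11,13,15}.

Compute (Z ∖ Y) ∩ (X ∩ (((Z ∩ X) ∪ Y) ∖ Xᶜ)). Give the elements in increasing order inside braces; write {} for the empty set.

{}

Z ∖ Y = {1,2,5,8,9,11}
Z ∩ X = {15}
(Z ∩ X) ∪ Y = {6,7,10,12,13,15,16,17}
Xᶜ = {1,2,3,4,5,6,7,8,9,10,11,12,13,14,16}
((Z ∩ X) ∪ Y) ∖ Xᶜ = {15,17}
X ∩ (((Z ∩ X) ∪ Y) ∖ Xᶜ) = {15,17}
(Z ∖ Y) ∩ (X ∩ (((Z ∩ X) ∪ Y) ∖ Xᶜ)) = {}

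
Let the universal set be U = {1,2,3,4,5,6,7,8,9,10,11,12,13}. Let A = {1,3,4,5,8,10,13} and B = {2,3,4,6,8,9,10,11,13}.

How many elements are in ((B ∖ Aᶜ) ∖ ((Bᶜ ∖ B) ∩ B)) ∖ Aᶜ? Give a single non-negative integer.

Aᶜ = {2,6,7,9,11,12}
B ∖ Aᶜ = {3,4,8,10,13}
Bᶜ = {1,5,7,12}
Bᶜ ∖ B = {1,5,7,12}
(Bᶜ ∖ B) ∩ B = {}
(B ∖ Aᶜ) ∖ ((Bᶜ ∖ B) ∩ B) = {3,4,8,10,13}
((B ∖ Aᶜ) ∖ ((Bᶜ ∖ B) ∩ B)) ∖ Aᶜ = {3,4,8,10,13}
|((B ∖ Aᶜ) ∖ ((Bᶜ ∖ B) ∩ B)) ∖ Aᶜ| = 5

5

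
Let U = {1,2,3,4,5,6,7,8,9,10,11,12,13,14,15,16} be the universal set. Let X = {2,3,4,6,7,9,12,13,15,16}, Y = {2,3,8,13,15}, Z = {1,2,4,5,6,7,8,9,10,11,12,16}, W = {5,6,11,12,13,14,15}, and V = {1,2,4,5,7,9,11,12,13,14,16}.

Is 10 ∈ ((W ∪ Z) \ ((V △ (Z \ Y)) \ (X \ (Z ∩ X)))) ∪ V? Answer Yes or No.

No

10 ∉ W and 10 ∈ Z, so 10 ∈ W ∪ Z
10 ∈ Z and 10 ∉ Y, so 10 ∈ Z \ Y
10 ∉ V and 10 ∈ (Z \ Y), so 10 ∈ V △ (Z \ Y)
10 ∈ Z and 10 ∉ X, so 10 ∉ Z ∩ X
10 ∉ X and 10 ∉ (Z ∩ X), so 10 ∉ X \ (Z ∩ X)
10 ∈ (V △ (Z \ Y)) and 10 ∉ (X \ (Z ∩ X)), so 10 ∈ (V △ (Z \ Y)) \ (X \ (Z ∩ X))
10 ∈ (W ∪ Z) and 10 ∈ ((V △ (Z \ Y)) \ (X \ (Z ∩ X))), so 10 ∉ (W ∪ Z) \ ((V △ (Z \ Y)) \ (X \ (Z ∩ X)))
10 ∉ ((W ∪ Z) \ ((V △ (Z \ Y)) \ (X \ (Z ∩ X)))) and 10 ∉ V, so 10 ∉ ((W ∪ Z) \ ((V △ (Z \ Y)) \ (X \ (Z ∩ X)))) ∪ V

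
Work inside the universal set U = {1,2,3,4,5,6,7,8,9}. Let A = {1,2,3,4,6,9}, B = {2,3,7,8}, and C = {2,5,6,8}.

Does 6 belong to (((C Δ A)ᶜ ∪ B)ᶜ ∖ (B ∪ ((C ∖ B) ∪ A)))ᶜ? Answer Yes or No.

6 ∈ C and 6 ∈ A, so 6 ∉ C Δ A
6 ∈ (C Δ A)ᶜ since 6 ∉ (C Δ A)
6 ∈ (C Δ A)ᶜ and 6 ∉ B, so 6 ∈ (C Δ A)ᶜ ∪ B
6 ∉ ((C Δ A)ᶜ ∪ B)ᶜ since 6 ∈ ((C Δ A)ᶜ ∪ B)
6 ∈ C and 6 ∉ B, so 6 ∈ C ∖ B
6 ∈ (C ∖ B) and 6 ∈ A, so 6 ∈ (C ∖ B) ∪ A
6 ∉ B and 6 ∈ ((C ∖ B) ∪ A), so 6 ∈ B ∪ ((C ∖ B) ∪ A)
6 ∉ ((C Δ A)ᶜ ∪ B)ᶜ and 6 ∈ (B ∪ ((C ∖ B) ∪ A)), so 6 ∉ ((C Δ A)ᶜ ∪ B)ᶜ ∖ (B ∪ ((C ∖ B) ∪ A))
6 ∈ (((C Δ A)ᶜ ∪ B)ᶜ ∖ (B ∪ ((C ∖ B) ∪ A)))ᶜ since 6 ∉ (((C Δ A)ᶜ ∪ B)ᶜ ∖ (B ∪ ((C ∖ B) ∪ A)))

Yes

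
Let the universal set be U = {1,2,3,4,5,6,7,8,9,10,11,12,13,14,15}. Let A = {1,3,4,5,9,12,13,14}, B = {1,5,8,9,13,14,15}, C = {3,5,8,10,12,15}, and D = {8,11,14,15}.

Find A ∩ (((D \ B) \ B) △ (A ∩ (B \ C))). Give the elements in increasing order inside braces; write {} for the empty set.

D \ B = {11}
(D \ B) \ B = {11}
B \ C = {1,9,13,14}
A ∩ (B \ C) = {1,9,13,14}
((D \ B) \ B) △ (A ∩ (B \ C)) = {1,9,11,13,14}
A ∩ (((D \ B) \ B) △ (A ∩ (B \ C))) = {1,9,13,14}

{1,9,13,14}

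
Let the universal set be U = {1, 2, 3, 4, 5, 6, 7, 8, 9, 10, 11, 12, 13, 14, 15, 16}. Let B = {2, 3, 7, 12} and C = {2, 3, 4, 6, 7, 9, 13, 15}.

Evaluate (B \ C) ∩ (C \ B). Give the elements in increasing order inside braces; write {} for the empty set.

B \ C = {12}
C \ B = {4, 6, 9, 13, 15}
(B \ C) ∩ (C \ B) = {}

{}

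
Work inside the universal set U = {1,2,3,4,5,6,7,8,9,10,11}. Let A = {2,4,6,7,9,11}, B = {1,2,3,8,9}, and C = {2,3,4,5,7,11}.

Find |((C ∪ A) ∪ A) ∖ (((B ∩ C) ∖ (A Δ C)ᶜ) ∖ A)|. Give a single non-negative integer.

7

C ∪ A = {2,3,4,5,6,7,9,11}
(C ∪ A) ∪ A = {2,3,4,5,6,7,9,11}
B ∩ C = {2,3}
A Δ C = {3,5,6,9}
(A Δ C)ᶜ = {1,2,4,7,8,10,11}
(B ∩ C) ∖ (A Δ C)ᶜ = {3}
((B ∩ C) ∖ (A Δ C)ᶜ) ∖ A = {3}
((C ∪ A) ∪ A) ∖ (((B ∩ C) ∖ (A Δ C)ᶜ) ∖ A) = {2,4,5,6,7,9,11}
|((C ∪ A) ∪ A) ∖ (((B ∩ C) ∖ (A Δ C)ᶜ) ∖ A)| = 7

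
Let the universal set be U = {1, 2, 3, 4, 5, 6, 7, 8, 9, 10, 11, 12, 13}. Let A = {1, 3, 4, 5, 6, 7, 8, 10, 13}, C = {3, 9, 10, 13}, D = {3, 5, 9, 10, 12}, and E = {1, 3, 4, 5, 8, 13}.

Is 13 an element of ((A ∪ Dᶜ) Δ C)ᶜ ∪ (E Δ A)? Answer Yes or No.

13 ∉ D, so 13 ∈ Dᶜ
13 ∈ A and 13 ∈ Dᶜ, so 13 ∈ A ∪ Dᶜ
13 ∈ (A ∪ Dᶜ) and 13 ∈ C, so 13 ∉ (A ∪ Dᶜ) Δ C
13 ∈ ((A ∪ Dᶜ) Δ C)ᶜ since 13 ∉ ((A ∪ Dᶜ) Δ C)
13 ∈ E and 13 ∈ A, so 13 ∉ E Δ A
13 ∈ ((A ∪ Dᶜ) Δ C)ᶜ and 13 ∉ (E Δ A), so 13 ∈ ((A ∪ Dᶜ) Δ C)ᶜ ∪ (E Δ A)

Yes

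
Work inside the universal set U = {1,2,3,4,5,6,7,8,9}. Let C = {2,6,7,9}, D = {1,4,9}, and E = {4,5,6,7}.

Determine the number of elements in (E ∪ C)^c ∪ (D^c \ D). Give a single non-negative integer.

E ∪ C = {2,4,5,6,7,9}
(E ∪ C)^c = {1,3,8}
D^c = {2,3,5,6,7,8}
D^c \ D = {2,3,5,6,7,8}
(E ∪ C)^c ∪ (D^c \ D) = {1,2,3,5,6,7,8}
|(E ∪ C)^c ∪ (D^c \ D)| = 7

7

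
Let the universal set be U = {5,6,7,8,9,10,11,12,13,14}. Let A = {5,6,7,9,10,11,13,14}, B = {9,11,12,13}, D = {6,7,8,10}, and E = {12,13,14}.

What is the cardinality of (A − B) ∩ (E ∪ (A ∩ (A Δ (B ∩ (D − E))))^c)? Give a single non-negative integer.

A − B = {5,6,7,10,14}
D − E = {6,7,8,10}
B ∩ (D − E) = {}
A Δ (B ∩ (D − E)) = {5,6,7,9,10,11,13,14}
A ∩ (A Δ (B ∩ (D − E))) = {5,6,7,9,10,11,13,14}
(A ∩ (A Δ (B ∩ (D − E))))^c = {8,12}
E ∪ (A ∩ (A Δ (B ∩ (D − E))))^c = {8,12,13,14}
(A − B) ∩ (E ∪ (A ∩ (A Δ (B ∩ (D − E))))^c) = {14}
|(A − B) ∩ (E ∪ (A ∩ (A Δ (B ∩ (D − E))))^c)| = 1

1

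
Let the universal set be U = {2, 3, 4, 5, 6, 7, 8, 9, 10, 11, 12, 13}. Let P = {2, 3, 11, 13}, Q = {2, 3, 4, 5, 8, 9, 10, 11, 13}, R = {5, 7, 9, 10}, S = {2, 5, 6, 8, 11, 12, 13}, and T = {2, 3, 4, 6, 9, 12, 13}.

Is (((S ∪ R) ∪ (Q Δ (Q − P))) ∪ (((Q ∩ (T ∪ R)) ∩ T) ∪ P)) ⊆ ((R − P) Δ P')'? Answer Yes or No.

No

S ∪ R = {2, 5, 6, 7, 8, 9, 10, 11, 12, 13}
Q − P = {4, 5, 8, 9, 10}
Q Δ (Q − P) = {2, 3, 11, 13}
(S ∪ R) ∪ (Q Δ (Q − P)) = {2, 3, 5, 6, 7, 8, 9, 10, 11, 12, 13}
T ∪ R = {2, 3, 4, 5, 6, 7, 9, 10, 12, 13}
Q ∩ (T ∪ R) = {2, 3, 4, 5, 9, 10, 13}
(Q ∩ (T ∪ R)) ∩ T = {2, 3, 4, 9, 13}
((Q ∩ (T ∪ R)) ∩ T) ∪ P = {2, 3, 4, 9, 11, 13}
((S ∪ R) ∪ (Q Δ (Q − P))) ∪ (((Q ∩ (T ∪ R)) ∩ T) ∪ P) = {2, 3, 4, 5, 6, 7, 8, 9, 10, 11, 12, 13}
R − P = {5, 7, 9, 10}
P' = {4, 5, 6, 7, 8, 9, 10, 12}
(R − P) Δ P' = {4, 6, 8, 12}
((R − P) Δ P')' = {2, 3, 5, 7, 9, 10, 11, 13}
4 ∈ ((S ∪ R) ∪ (Q Δ (Q − P))) ∪ (((Q ∩ (T ∪ R)) ∩ T) ∪ P) but 4 ∉ ((R − P) Δ P')', so the inclusion fails.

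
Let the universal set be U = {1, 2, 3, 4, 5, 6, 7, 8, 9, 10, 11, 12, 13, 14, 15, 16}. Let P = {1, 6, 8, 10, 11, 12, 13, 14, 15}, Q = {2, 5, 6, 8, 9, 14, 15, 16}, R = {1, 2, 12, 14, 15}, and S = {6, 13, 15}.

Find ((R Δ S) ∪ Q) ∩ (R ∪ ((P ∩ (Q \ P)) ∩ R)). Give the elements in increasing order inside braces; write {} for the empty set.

R Δ S = {1, 2, 6, 12, 13, 14}
(R Δ S) ∪ Q = {1, 2, 5, 6, 8, 9, 12, 13, 14, 15, 16}
Q \ P = {2, 5, 9, 16}
P ∩ (Q \ P) = {}
(P ∩ (Q \ P)) ∩ R = {}
R ∪ ((P ∩ (Q \ P)) ∩ R) = {1, 2, 12, 14, 15}
((R Δ S) ∪ Q) ∩ (R ∪ ((P ∩ (Q \ P)) ∩ R)) = {1, 2, 12, 14, 15}

{1, 2, 12, 14, 15}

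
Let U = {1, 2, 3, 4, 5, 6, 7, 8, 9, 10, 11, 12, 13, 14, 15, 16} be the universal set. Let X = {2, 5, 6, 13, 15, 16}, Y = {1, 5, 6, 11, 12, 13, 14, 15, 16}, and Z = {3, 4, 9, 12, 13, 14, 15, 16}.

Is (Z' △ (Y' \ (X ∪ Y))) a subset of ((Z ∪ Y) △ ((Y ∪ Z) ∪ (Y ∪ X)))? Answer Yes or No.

Z' = {1, 2, 5, 6, 7, 8, 10, 11}
Y' = {2, 3, 4, 7, 8, 9, 10}
X ∪ Y = {1, 2, 5, 6, 11, 12, 13, 14, 15, 16}
Y' \ (X ∪ Y) = {3, 4, 7, 8, 9, 10}
Z' △ (Y' \ (X ∪ Y)) = {1, 2, 3, 4, 5, 6, 9, 11}
Z ∪ Y = {1, 3, 4, 5, 6, 9, 11, 12, 13, 14, 15, 16}
Y ∪ Z = {1, 3, 4, 5, 6, 9, 11, 12, 13, 14, 15, 16}
Y ∪ X = {1, 2, 5, 6, 11, 12, 13, 14, 15, 16}
(Y ∪ Z) ∪ (Y ∪ X) = {1, 2, 3, 4, 5, 6, 9, 11, 12, 13, 14, 15, 16}
(Z ∪ Y) △ ((Y ∪ Z) ∪ (Y ∪ X)) = {2}
1 ∈ Z' △ (Y' \ (X ∪ Y)) but 1 ∉ (Z ∪ Y) △ ((Y ∪ Z) ∪ (Y ∪ X)), so the inclusion fails.

No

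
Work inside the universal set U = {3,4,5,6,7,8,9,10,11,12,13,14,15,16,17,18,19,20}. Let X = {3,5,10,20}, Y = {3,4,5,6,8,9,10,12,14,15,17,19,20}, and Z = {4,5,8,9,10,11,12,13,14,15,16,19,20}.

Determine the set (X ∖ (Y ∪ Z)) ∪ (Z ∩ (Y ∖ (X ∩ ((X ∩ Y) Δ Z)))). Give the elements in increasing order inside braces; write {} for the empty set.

{4,5,8,9,10,12,14,15,19,20}

Y ∪ Z = {3,4,5,6,8,9,10,11,12,13,14,15,16,17,19,20}
X ∖ (Y ∪ Z) = {}
X ∩ Y = {3,5,10,20}
(X ∩ Y) Δ Z = {3,4,8,9,11,12,13,14,15,16,19}
X ∩ ((X ∩ Y) Δ Z) = {3}
Y ∖ (X ∩ ((X ∩ Y) Δ Z)) = {4,5,6,8,9,10,12,14,15,17,19,20}
Z ∩ (Y ∖ (X ∩ ((X ∩ Y) Δ Z))) = {4,5,8,9,10,12,14,15,19,20}
(X ∖ (Y ∪ Z)) ∪ (Z ∩ (Y ∖ (X ∩ ((X ∩ Y) Δ Z)))) = {4,5,8,9,10,12,14,15,19,20}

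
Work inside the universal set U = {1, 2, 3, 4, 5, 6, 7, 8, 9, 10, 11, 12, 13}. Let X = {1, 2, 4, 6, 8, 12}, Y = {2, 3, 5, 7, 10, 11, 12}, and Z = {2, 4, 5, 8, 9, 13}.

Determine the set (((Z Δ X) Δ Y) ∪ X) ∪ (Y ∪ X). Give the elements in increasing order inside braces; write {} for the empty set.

Z Δ X = {1, 5, 6, 9, 12, 13}
(Z Δ X) Δ Y = {1, 2, 3, 6, 7, 9, 10, 11, 13}
((Z Δ X) Δ Y) ∪ X = {1, 2, 3, 4, 6, 7, 8, 9, 10, 11, 12, 13}
Y ∪ X = {1, 2, 3, 4, 5, 6, 7, 8, 10, 11, 12}
(((Z Δ X) Δ Y) ∪ X) ∪ (Y ∪ X) = {1, 2, 3, 4, 5, 6, 7, 8, 9, 10, 11, 12, 13}

{1, 2, 3, 4, 5, 6, 7, 8, 9, 10, 11, 12, 13}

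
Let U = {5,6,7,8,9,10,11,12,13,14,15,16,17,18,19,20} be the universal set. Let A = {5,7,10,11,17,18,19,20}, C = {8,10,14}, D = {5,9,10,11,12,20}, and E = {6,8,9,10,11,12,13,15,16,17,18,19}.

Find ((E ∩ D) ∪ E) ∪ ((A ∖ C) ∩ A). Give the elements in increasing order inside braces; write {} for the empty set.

{5,6,7,8,9,10,11,12,13,15,16,17,18,19,20}

E ∩ D = {9,10,11,12}
(E ∩ D) ∪ E = {6,8,9,10,11,12,13,15,16,17,18,19}
A ∖ C = {5,7,11,17,18,19,20}
(A ∖ C) ∩ A = {5,7,11,17,18,19,20}
((E ∩ D) ∪ E) ∪ ((A ∖ C) ∩ A) = {5,6,7,8,9,10,11,12,13,15,16,17,18,19,20}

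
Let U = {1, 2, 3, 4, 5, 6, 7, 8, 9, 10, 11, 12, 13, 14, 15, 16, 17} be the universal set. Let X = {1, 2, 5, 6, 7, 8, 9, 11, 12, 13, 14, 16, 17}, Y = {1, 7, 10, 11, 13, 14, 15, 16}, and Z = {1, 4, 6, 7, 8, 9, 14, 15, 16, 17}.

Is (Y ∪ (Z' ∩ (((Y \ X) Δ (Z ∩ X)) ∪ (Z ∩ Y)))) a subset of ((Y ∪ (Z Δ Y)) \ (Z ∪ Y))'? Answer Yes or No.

Z' = {2, 3, 5, 10, 11, 12, 13}
Y \ X = {10, 15}
Z ∩ X = {1, 6, 7, 8, 9, 14, 16, 17}
(Y \ X) Δ (Z ∩ X) = {1, 6, 7, 8, 9, 10, 14, 15, 16, 17}
Z ∩ Y = {1, 7, 14, 15, 16}
((Y \ X) Δ (Z ∩ X)) ∪ (Z ∩ Y) = {1, 6, 7, 8, 9, 10, 14, 15, 16, 17}
Z' ∩ (((Y \ X) Δ (Z ∩ X)) ∪ (Z ∩ Y)) = {10}
Y ∪ (Z' ∩ (((Y \ X) Δ (Z ∩ X)) ∪ (Z ∩ Y))) = {1, 7, 10, 11, 13, 14, 15, 16}
Z Δ Y = {4, 6, 8, 9, 10, 11, 13, 17}
Y ∪ (Z Δ Y) = {1, 4, 6, 7, 8, 9, 10, 11, 13, 14, 15, 16, 17}
Z ∪ Y = {1, 4, 6, 7, 8, 9, 10, 11, 13, 14, 15, 16, 17}
(Y ∪ (Z Δ Y)) \ (Z ∪ Y) = {}
((Y ∪ (Z Δ Y)) \ (Z ∪ Y))' = {1, 2, 3, 4, 5, 6, 7, 8, 9, 10, 11, 12, 13, 14, 15, 16, 17}
Every element of {1, 7, 10, 11, 13, 14, 15, 16} is in {1, 2, 3, 4, 5, 6, 7, 8, 9, 10, 11, 12, 13, 14, 15, 16, 17}, so Y ∪ (Z' ∩ (((Y \ X) Δ (Z ∩ X)) ∪ (Z ∩ Y))) ⊆ ((Y ∪ (Z Δ Y)) \ (Z ∪ Y))'.

Yes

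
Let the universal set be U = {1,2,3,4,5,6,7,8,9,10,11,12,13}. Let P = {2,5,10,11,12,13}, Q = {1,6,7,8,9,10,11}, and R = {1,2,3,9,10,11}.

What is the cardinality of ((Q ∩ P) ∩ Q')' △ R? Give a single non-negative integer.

7

Q ∩ P = {10,11}
Q' = {2,3,4,5,12,13}
(Q ∩ P) ∩ Q' = {}
((Q ∩ P) ∩ Q')' = {1,2,3,4,5,6,7,8,9,10,11,12,13}
((Q ∩ P) ∩ Q')' △ R = {4,5,6,7,8,12,13}
|((Q ∩ P) ∩ Q')' △ R| = 7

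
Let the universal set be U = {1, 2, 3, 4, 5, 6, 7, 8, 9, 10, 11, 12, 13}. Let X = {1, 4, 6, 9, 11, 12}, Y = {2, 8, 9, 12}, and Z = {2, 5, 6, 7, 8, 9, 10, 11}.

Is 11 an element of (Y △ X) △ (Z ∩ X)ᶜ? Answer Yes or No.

Yes

11 ∉ Y and 11 ∈ X, so 11 ∈ Y △ X
11 ∈ Z and 11 ∈ X, so 11 ∈ Z ∩ X
11 ∉ (Z ∩ X)ᶜ since 11 ∈ (Z ∩ X)
11 ∈ (Y △ X) and 11 ∉ (Z ∩ X)ᶜ, so 11 ∈ (Y △ X) △ (Z ∩ X)ᶜ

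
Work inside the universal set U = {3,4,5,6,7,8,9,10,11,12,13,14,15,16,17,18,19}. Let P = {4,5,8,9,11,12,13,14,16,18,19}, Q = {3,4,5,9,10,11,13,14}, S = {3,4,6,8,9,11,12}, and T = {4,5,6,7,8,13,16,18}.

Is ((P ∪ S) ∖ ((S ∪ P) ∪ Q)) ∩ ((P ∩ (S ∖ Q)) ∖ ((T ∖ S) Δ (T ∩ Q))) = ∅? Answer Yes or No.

P ∪ S = {3,4,5,6,8,9,11,12,13,14,16,18,19}
S ∪ P = {3,4,5,6,8,9,11,12,13,14,16,18,19}
(S ∪ P) ∪ Q = {3,4,5,6,8,9,10,11,12,13,14,16,18,19}
(P ∪ S) ∖ ((S ∪ P) ∪ Q) = {}
S ∖ Q = {6,8,12}
P ∩ (S ∖ Q) = {8,12}
T ∖ S = {5,7,13,16,18}
T ∩ Q = {4,5,13}
(T ∖ S) Δ (T ∩ Q) = {4,7,16,18}
(P ∩ (S ∖ Q)) ∖ ((T ∖ S) Δ (T ∩ Q)) = {8,12}
{} and {8,12} share no elements.

Yes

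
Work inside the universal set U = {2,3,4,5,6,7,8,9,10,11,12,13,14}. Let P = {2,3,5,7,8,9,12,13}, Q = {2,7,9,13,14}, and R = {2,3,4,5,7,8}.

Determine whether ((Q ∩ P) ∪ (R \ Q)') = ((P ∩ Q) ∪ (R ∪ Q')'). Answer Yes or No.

Q ∩ P = {2,7,9,13}
R \ Q = {3,4,5,8}
(R \ Q)' = {2,6,7,9,10,11,12,13,14}
(Q ∩ P) ∪ (R \ Q)' = {2,6,7,9,10,11,12,13,14}
P ∩ Q = {2,7,9,13}
Q' = {3,4,5,6,8,10,11,12}
R ∪ Q' = {2,3,4,5,6,7,8,10,11,12}
(R ∪ Q')' = {9,13,14}
(P ∩ Q) ∪ (R ∪ Q')' = {2,7,9,13,14}
6 ∈ (Q ∩ P) ∪ (R \ Q)' but 6 ∉ (P ∩ Q) ∪ (R ∪ Q')', so they differ.

No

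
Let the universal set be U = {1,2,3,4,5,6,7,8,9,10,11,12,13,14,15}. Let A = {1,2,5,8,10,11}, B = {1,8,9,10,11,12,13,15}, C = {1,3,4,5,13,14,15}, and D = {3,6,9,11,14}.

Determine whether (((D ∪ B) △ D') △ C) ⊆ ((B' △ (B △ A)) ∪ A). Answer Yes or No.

Yes

D ∪ B = {1,3,6,8,9,10,11,12,13,14,15}
D' = {1,2,4,5,7,8,10,12,13,15}
(D ∪ B) △ D' = {2,3,4,5,6,7,9,11,14}
((D ∪ B) △ D') △ C = {1,2,6,7,9,11,13,15}
B' = {2,3,4,5,6,7,14}
B △ A = {2,5,9,12,13,15}
B' △ (B △ A) = {3,4,6,7,9,12,13,14,15}
(B' △ (B △ A)) ∪ A = {1,2,3,4,5,6,7,8,9,10,11,12,13,14,15}
Every element of {1,2,6,7,9,11,13,15} is in {1,2,3,4,5,6,7,8,9,10,11,12,13,14,15}, so ((D ∪ B) △ D') △ C ⊆ (B' △ (B △ A)) ∪ A.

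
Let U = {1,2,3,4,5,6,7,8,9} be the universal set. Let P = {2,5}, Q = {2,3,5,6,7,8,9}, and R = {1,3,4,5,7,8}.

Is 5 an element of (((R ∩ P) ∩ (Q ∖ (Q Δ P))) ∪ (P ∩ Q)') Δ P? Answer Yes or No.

5 ∈ R and 5 ∈ P, so 5 ∈ R ∩ P
5 ∈ Q and 5 ∈ P, so 5 ∉ Q Δ P
5 ∈ Q and 5 ∉ (Q Δ P), so 5 ∈ Q ∖ (Q Δ P)
5 ∈ (R ∩ P) and 5 ∈ (Q ∖ (Q Δ P)), so 5 ∈ (R ∩ P) ∩ (Q ∖ (Q Δ P))
5 ∈ P and 5 ∈ Q, so 5 ∈ P ∩ Q
5 ∉ (P ∩ Q)' since 5 ∈ (P ∩ Q)
5 ∈ ((R ∩ P) ∩ (Q ∖ (Q Δ P))) and 5 ∉ (P ∩ Q)', so 5 ∈ ((R ∩ P) ∩ (Q ∖ (Q Δ P))) ∪ (P ∩ Q)'
5 ∈ (((R ∩ P) ∩ (Q ∖ (Q Δ P))) ∪ (P ∩ Q)') and 5 ∈ P, so 5 ∉ (((R ∩ P) ∩ (Q ∖ (Q Δ P))) ∪ (P ∩ Q)') Δ P

No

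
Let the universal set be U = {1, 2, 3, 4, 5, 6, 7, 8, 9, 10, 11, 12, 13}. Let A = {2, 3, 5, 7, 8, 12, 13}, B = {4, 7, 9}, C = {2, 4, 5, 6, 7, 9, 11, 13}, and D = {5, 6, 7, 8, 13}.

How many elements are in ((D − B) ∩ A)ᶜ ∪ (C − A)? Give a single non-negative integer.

D − B = {5, 6, 8, 13}
(D − B) ∩ A = {5, 8, 13}
((D − B) ∩ A)ᶜ = {1, 2, 3, 4, 6, 7, 9, 10, 11, 12}
C − A = {4, 6, 9, 11}
((D − B) ∩ A)ᶜ ∪ (C − A) = {1, 2, 3, 4, 6, 7, 9, 10, 11, 12}
|((D − B) ∩ A)ᶜ ∪ (C − A)| = 10

10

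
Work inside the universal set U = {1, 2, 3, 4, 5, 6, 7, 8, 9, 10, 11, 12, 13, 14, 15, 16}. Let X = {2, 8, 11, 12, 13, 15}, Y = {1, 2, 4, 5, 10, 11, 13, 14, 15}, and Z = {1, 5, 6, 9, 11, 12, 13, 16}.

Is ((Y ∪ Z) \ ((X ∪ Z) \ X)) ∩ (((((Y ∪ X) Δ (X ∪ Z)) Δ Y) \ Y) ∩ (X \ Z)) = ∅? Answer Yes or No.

Yes

Y ∪ Z = {1, 2, 4, 5, 6, 9, 10, 11, 12, 13, 14, 15, 16}
X ∪ Z = {1, 2, 5, 6, 8, 9, 11, 12, 13, 15, 16}
(X ∪ Z) \ X = {1, 5, 6, 9, 16}
(Y ∪ Z) \ ((X ∪ Z) \ X) = {2, 4, 10, 11, 12, 13, 14, 15}
Y ∪ X = {1, 2, 4, 5, 8, 10, 11, 12, 13, 14, 15}
(Y ∪ X) Δ (X ∪ Z) = {4, 6, 9, 10, 14, 16}
((Y ∪ X) Δ (X ∪ Z)) Δ Y = {1, 2, 5, 6, 9, 11, 13, 15, 16}
(((Y ∪ X) Δ (X ∪ Z)) Δ Y) \ Y = {6, 9, 16}
X \ Z = {2, 8, 15}
((((Y ∪ X) Δ (X ∪ Z)) Δ Y) \ Y) ∩ (X \ Z) = {}
{2, 4, 10, 11, 12, 13, 14, 15} and {} share no elements.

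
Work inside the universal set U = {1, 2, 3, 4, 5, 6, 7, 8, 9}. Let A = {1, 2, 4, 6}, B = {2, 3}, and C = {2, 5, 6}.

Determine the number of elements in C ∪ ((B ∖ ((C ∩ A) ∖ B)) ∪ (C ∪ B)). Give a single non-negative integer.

C ∩ A = {2, 6}
(C ∩ A) ∖ B = {6}
B ∖ ((C ∩ A) ∖ B) = {2, 3}
C ∪ B = {2, 3, 5, 6}
(B ∖ ((C ∩ A) ∖ B)) ∪ (C ∪ B) = {2, 3, 5, 6}
C ∪ ((B ∖ ((C ∩ A) ∖ B)) ∪ (C ∪ B)) = {2, 3, 5, 6}
|C ∪ ((B ∖ ((C ∩ A) ∖ B)) ∪ (C ∪ B))| = 4

4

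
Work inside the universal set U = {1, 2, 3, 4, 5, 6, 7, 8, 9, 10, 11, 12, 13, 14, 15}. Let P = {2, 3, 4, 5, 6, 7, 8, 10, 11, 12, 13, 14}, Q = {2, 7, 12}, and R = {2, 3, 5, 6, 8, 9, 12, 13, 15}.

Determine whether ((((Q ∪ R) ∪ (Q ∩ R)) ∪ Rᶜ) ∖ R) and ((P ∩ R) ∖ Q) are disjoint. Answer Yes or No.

Q ∪ R = {2, 3, 5, 6, 7, 8, 9, 12, 13, 15}
Q ∩ R = {2, 12}
(Q ∪ R) ∪ (Q ∩ R) = {2, 3, 5, 6, 7, 8, 9, 12, 13, 15}
Rᶜ = {1, 4, 7, 10, 11, 14}
((Q ∪ R) ∪ (Q ∩ R)) ∪ Rᶜ = {1, 2, 3, 4, 5, 6, 7, 8, 9, 10, 11, 12, 13, 14, 15}
(((Q ∪ R) ∪ (Q ∩ R)) ∪ Rᶜ) ∖ R = {1, 4, 7, 10, 11, 14}
P ∩ R = {2, 3, 5, 6, 8, 12, 13}
(P ∩ R) ∖ Q = {3, 5, 6, 8, 13}
{1, 4, 7, 10, 11, 14} and {3, 5, 6, 8, 13} share no elements.

Yes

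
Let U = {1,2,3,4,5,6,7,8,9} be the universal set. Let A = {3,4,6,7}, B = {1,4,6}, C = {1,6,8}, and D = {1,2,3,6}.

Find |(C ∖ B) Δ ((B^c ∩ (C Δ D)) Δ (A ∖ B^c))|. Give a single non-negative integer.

4

C ∖ B = {8}
B^c = {2,3,5,7,8,9}
C Δ D = {2,3,8}
B^c ∩ (C Δ D) = {2,3,8}
A ∖ B^c = {4,6}
(B^c ∩ (C Δ D)) Δ (A ∖ B^c) = {2,3,4,6,8}
(C ∖ B) Δ ((B^c ∩ (C Δ D)) Δ (A ∖ B^c)) = {2,3,4,6}
|(C ∖ B) Δ ((B^c ∩ (C Δ D)) Δ (A ∖ B^c))| = 4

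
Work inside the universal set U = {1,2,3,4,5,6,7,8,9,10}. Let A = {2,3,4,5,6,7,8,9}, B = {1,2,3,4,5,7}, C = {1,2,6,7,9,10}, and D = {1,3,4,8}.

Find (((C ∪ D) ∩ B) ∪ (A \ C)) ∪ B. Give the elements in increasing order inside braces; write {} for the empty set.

{1,2,3,4,5,7,8}

C ∪ D = {1,2,3,4,6,7,8,9,10}
(C ∪ D) ∩ B = {1,2,3,4,7}
A \ C = {3,4,5,8}
((C ∪ D) ∩ B) ∪ (A \ C) = {1,2,3,4,5,7,8}
(((C ∪ D) ∩ B) ∪ (A \ C)) ∪ B = {1,2,3,4,5,7,8}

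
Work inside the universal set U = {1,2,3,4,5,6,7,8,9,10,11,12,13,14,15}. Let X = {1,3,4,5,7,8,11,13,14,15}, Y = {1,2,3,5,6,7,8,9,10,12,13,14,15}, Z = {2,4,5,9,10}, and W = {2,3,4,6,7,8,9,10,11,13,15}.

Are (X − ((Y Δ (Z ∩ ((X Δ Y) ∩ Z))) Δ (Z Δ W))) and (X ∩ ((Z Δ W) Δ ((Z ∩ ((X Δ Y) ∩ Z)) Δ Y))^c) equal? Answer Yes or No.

Yes

X Δ Y = {2,4,6,9,10,11,12}
(X Δ Y) ∩ Z = {2,4,9,10}
Z ∩ ((X Δ Y) ∩ Z) = {2,4,9,10}
Y Δ (Z ∩ ((X Δ Y) ∩ Z)) = {1,3,4,5,6,7,8,12,13,14,15}
Z Δ W = {3,5,6,7,8,11,13,15}
(Y Δ (Z ∩ ((X Δ Y) ∩ Z))) Δ (Z Δ W) = {1,4,11,12,14}
X − ((Y Δ (Z ∩ ((X Δ Y) ∩ Z))) Δ (Z Δ W)) = {3,5,7,8,13,15}
(Z ∩ ((X Δ Y) ∩ Z)) Δ Y = {1,3,4,5,6,7,8,12,13,14,15}
(Z Δ W) Δ ((Z ∩ ((X Δ Y) ∩ Z)) Δ Y) = {1,4,11,12,14}
((Z Δ W) Δ ((Z ∩ ((X Δ Y) ∩ Z)) Δ Y))^c = {2,3,5,6,7,8,9,10,13,15}
X ∩ ((Z Δ W) Δ ((Z ∩ ((X Δ Y) ∩ Z)) Δ Y))^c = {3,5,7,8,13,15}
Both equal {3,5,7,8,13,15}, so X − ((Y Δ (Z ∩ ((X Δ Y) ∩ Z))) Δ (Z Δ W)) = X ∩ ((Z Δ W) Δ ((Z ∩ ((X Δ Y) ∩ Z)) Δ Y))^c.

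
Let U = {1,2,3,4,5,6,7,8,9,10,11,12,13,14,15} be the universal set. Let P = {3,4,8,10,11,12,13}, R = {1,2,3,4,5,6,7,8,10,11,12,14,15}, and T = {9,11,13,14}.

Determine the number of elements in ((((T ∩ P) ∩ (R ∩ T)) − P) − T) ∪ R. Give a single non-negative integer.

T ∩ P = {11,13}
R ∩ T = {11,14}
(T ∩ P) ∩ (R ∩ T) = {11}
((T ∩ P) ∩ (R ∩ T)) − P = {}
(((T ∩ P) ∩ (R ∩ T)) − P) − T = {}
((((T ∩ P) ∩ (R ∩ T)) − P) − T) ∪ R = {1,2,3,4,5,6,7,8,10,11,12,14,15}
|((((T ∩ P) ∩ (R ∩ T)) − P) − T) ∪ R| = 13

13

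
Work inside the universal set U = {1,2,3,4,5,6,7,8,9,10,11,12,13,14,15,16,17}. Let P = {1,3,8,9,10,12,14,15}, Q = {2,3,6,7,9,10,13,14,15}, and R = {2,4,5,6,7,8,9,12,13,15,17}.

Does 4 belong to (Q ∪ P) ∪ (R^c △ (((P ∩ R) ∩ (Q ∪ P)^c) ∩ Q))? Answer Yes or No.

No

4 ∉ Q and 4 ∉ P, so 4 ∉ Q ∪ P
4 ∈ R, so 4 ∉ R^c
4 ∉ P and 4 ∈ R, so 4 ∉ P ∩ R
4 ∉ Q and 4 ∉ P, so 4 ∉ Q ∪ P
4 ∈ (Q ∪ P)^c since 4 ∉ (Q ∪ P)
4 ∉ (P ∩ R) and 4 ∈ (Q ∪ P)^c, so 4 ∉ (P ∩ R) ∩ (Q ∪ P)^c
4 ∉ ((P ∩ R) ∩ (Q ∪ P)^c) and 4 ∉ Q, so 4 ∉ ((P ∩ R) ∩ (Q ∪ P)^c) ∩ Q
4 ∉ R^c and 4 ∉ (((P ∩ R) ∩ (Q ∪ P)^c) ∩ Q), so 4 ∉ R^c △ (((P ∩ R) ∩ (Q ∪ P)^c) ∩ Q)
4 ∉ (Q ∪ P) and 4 ∉ (R^c △ (((P ∩ R) ∩ (Q ∪ P)^c) ∩ Q)), so 4 ∉ (Q ∪ P) ∪ (R^c △ (((P ∩ R) ∩ (Q ∪ P)^c) ∩ Q))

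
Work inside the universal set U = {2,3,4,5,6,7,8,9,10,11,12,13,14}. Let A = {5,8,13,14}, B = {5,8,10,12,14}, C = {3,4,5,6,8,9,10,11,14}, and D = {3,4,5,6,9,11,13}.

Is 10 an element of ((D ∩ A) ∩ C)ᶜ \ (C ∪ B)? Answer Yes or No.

10 ∉ D and 10 ∉ A, so 10 ∉ D ∩ A
10 ∉ (D ∩ A) and 10 ∈ C, so 10 ∉ (D ∩ A) ∩ C
10 ∈ ((D ∩ A) ∩ C)ᶜ since 10 ∉ ((D ∩ A) ∩ C)
10 ∈ C and 10 ∈ B, so 10 ∈ C ∪ B
10 ∈ ((D ∩ A) ∩ C)ᶜ and 10 ∈ (C ∪ B), so 10 ∉ ((D ∩ A) ∩ C)ᶜ \ (C ∪ B)

No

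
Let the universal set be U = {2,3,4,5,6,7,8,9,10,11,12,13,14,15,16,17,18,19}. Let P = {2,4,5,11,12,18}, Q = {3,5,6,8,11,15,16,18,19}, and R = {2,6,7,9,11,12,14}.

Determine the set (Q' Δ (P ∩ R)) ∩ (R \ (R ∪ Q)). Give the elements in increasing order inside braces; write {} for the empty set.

{}

Q' = {2,4,7,9,10,12,13,14,17}
P ∩ R = {2,11,12}
Q' Δ (P ∩ R) = {4,7,9,10,11,13,14,17}
R ∪ Q = {2,3,5,6,7,8,9,11,12,14,15,16,18,19}
R \ (R ∪ Q) = {}
(Q' Δ (P ∩ R)) ∩ (R \ (R ∪ Q)) = {}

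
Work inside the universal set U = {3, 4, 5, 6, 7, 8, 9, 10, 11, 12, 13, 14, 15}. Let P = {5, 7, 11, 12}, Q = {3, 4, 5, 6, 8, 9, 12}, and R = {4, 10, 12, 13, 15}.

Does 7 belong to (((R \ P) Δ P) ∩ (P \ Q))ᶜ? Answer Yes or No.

7 ∉ R and 7 ∈ P, so 7 ∉ R \ P
7 ∉ (R \ P) and 7 ∈ P, so 7 ∈ (R \ P) Δ P
7 ∈ P and 7 ∉ Q, so 7 ∈ P \ Q
7 ∈ ((R \ P) Δ P) and 7 ∈ (P \ Q), so 7 ∈ ((R \ P) Δ P) ∩ (P \ Q)
7 ∉ (((R \ P) Δ P) ∩ (P \ Q))ᶜ since 7 ∈ (((R \ P) Δ P) ∩ (P \ Q))

No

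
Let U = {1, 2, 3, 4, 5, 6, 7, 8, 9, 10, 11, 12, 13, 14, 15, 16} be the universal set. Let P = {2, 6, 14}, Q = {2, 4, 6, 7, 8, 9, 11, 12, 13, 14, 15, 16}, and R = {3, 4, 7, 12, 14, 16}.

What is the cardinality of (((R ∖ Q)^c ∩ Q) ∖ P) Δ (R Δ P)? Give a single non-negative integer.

8

R ∖ Q = {3}
(R ∖ Q)^c = {1, 2, 4, 5, 6, 7, 8, 9, 10, 11, 12, 13, 14, 15, 16}
(R ∖ Q)^c ∩ Q = {2, 4, 6, 7, 8, 9, 11, 12, 13, 14, 15, 16}
((R ∖ Q)^c ∩ Q) ∖ P = {4, 7, 8, 9, 11, 12, 13, 15, 16}
R Δ P = {2, 3, 4, 6, 7, 12, 16}
(((R ∖ Q)^c ∩ Q) ∖ P) Δ (R Δ P) = {2, 3, 6, 8, 9, 11, 13, 15}
|(((R ∖ Q)^c ∩ Q) ∖ P) Δ (R Δ P)| = 8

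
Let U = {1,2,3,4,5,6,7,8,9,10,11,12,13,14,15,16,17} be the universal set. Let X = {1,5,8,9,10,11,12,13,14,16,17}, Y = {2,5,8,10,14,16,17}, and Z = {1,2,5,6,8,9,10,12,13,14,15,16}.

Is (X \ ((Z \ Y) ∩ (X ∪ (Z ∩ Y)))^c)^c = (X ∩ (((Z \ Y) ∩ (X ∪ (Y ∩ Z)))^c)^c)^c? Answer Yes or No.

Yes

Z \ Y = {1,6,9,12,13,15}
Z ∩ Y = {2,5,8,10,14,16}
X ∪ (Z ∩ Y) = {1,2,5,8,9,10,11,12,13,14,16,17}
(Z \ Y) ∩ (X ∪ (Z ∩ Y)) = {1,9,12,13}
((Z \ Y) ∩ (X ∪ (Z ∩ Y)))^c = {2,3,4,5,6,7,8,10,11,14,15,16,17}
X \ ((Z \ Y) ∩ (X ∪ (Z ∩ Y)))^c = {1,9,12,13}
(X \ ((Z \ Y) ∩ (X ∪ (Z ∩ Y)))^c)^c = {2,3,4,5,6,7,8,10,11,14,15,16,17}
Y ∩ Z = {2,5,8,10,14,16}
X ∪ (Y ∩ Z) = {1,2,5,8,9,10,11,12,13,14,16,17}
(Z \ Y) ∩ (X ∪ (Y ∩ Z)) = {1,9,12,13}
((Z \ Y) ∩ (X ∪ (Y ∩ Z)))^c = {2,3,4,5,6,7,8,10,11,14,15,16,17}
(((Z \ Y) ∩ (X ∪ (Y ∩ Z)))^c)^c = {1,9,12,13}
X ∩ (((Z \ Y) ∩ (X ∪ (Y ∩ Z)))^c)^c = {1,9,12,13}
(X ∩ (((Z \ Y) ∩ (X ∪ (Y ∩ Z)))^c)^c)^c = {2,3,4,5,6,7,8,10,11,14,15,16,17}
Both equal {2,3,4,5,6,7,8,10,11,14,15,16,17}, so (X \ ((Z \ Y) ∩ (X ∪ (Z ∩ Y)))^c)^c = (X ∩ (((Z \ Y) ∩ (X ∪ (Y ∩ Z)))^c)^c)^c.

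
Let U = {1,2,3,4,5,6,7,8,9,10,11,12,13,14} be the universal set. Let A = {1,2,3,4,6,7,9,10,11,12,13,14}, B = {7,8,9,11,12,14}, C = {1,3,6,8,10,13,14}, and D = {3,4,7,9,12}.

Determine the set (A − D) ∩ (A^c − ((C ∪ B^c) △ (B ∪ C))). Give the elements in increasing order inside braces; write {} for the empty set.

{}

A − D = {1,2,6,10,11,13,14}
A^c = {5,8}
B^c = {1,2,3,4,5,6,10,13}
C ∪ B^c = {1,2,3,4,5,6,8,10,13,14}
B ∪ C = {1,3,6,7,8,9,10,11,12,13,14}
(C ∪ B^c) △ (B ∪ C) = {2,4,5,7,9,11,12}
A^c − ((C ∪ B^c) △ (B ∪ C)) = {8}
(A − D) ∩ (A^c − ((C ∪ B^c) △ (B ∪ C))) = {}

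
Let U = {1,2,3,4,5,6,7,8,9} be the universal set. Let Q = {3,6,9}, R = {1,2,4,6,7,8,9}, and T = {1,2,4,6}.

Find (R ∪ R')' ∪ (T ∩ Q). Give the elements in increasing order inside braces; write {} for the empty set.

R' = {3,5}
R ∪ R' = {1,2,3,4,5,6,7,8,9}
(R ∪ R')' = {}
T ∩ Q = {6}
(R ∪ R')' ∪ (T ∩ Q) = {6}

{6}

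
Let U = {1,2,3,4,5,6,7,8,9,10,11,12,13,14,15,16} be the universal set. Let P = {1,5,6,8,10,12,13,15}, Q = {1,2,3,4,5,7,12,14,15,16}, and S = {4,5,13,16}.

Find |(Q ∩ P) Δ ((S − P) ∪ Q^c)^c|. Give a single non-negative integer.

Q ∩ P = {1,5,12,15}
S − P = {4,16}
Q^c = {6,8,9,10,11,13}
(S − P) ∪ Q^c = {4,6,8,9,10,11,13,16}
((S − P) ∪ Q^c)^c = {1,2,3,5,7,12,14,15}
(Q ∩ P) Δ ((S − P) ∪ Q^c)^c = {2,3,7,14}
|(Q ∩ P) Δ ((S − P) ∪ Q^c)^c| = 4

4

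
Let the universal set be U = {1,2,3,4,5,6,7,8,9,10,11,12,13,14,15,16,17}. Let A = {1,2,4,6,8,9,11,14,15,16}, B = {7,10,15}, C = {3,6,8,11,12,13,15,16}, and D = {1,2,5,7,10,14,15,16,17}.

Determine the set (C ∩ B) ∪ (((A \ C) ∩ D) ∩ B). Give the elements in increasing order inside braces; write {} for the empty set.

C ∩ B = {15}
A \ C = {1,2,4,9,14}
(A \ C) ∩ D = {1,2,14}
((A \ C) ∩ D) ∩ B = {}
(C ∩ B) ∪ (((A \ C) ∩ D) ∩ B) = {15}

{15}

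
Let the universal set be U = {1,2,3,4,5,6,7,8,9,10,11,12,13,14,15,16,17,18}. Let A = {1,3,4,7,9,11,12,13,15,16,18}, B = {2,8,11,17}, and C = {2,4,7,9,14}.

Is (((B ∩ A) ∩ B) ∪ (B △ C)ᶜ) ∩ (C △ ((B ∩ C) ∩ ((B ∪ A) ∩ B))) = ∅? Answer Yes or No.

Yes

B ∩ A = {11}
(B ∩ A) ∩ B = {11}
B △ C = {4,7,8,9,11,14,17}
(B △ C)ᶜ = {1,2,3,5,6,10,12,13,15,16,18}
((B ∩ A) ∩ B) ∪ (B △ C)ᶜ = {1,2,3,5,6,10,11,12,13,15,16,18}
B ∩ C = {2}
B ∪ A = {1,2,3,4,7,8,9,11,12,13,15,16,17,18}
(B ∪ A) ∩ B = {2,8,11,17}
(B ∩ C) ∩ ((B ∪ A) ∩ B) = {2}
C △ ((B ∩ C) ∩ ((B ∪ A) ∩ B)) = {4,7,9,14}
{1,2,3,5,6,10,11,12,13,15,16,18} and {4,7,9,14} share no elements.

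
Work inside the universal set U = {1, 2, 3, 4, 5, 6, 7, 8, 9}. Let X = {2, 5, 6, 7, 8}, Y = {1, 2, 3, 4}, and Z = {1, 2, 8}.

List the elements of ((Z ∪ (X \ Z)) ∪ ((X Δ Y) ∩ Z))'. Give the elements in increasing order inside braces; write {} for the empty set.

X \ Z = {5, 6, 7}
Z ∪ (X \ Z) = {1, 2, 5, 6, 7, 8}
X Δ Y = {1, 3, 4, 5, 6, 7, 8}
(X Δ Y) ∩ Z = {1, 8}
(Z ∪ (X \ Z)) ∪ ((X Δ Y) ∩ Z) = {1, 2, 5, 6, 7, 8}
((Z ∪ (X \ Z)) ∪ ((X Δ Y) ∩ Z))' = {3, 4, 9}

{3, 4, 9}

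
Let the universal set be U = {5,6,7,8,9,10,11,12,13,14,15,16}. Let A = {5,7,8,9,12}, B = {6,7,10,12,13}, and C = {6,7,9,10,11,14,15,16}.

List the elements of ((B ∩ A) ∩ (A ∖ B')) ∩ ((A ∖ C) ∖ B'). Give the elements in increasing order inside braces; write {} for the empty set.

B ∩ A = {7,12}
B' = {5,8,9,11,14,15,16}
A ∖ B' = {7,12}
(B ∩ A) ∩ (A ∖ B') = {7,12}
A ∖ C = {5,8,12}
(A ∖ C) ∖ B' = {12}
((B ∩ A) ∩ (A ∖ B')) ∩ ((A ∖ C) ∖ B') = {12}

{12}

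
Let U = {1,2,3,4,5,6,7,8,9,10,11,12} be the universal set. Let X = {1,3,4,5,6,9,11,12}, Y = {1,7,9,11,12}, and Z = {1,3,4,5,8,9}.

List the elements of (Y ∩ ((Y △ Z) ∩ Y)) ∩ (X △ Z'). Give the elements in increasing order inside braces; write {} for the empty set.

{7}

Y △ Z = {3,4,5,7,8,11,12}
(Y △ Z) ∩ Y = {7,11,12}
Y ∩ ((Y △ Z) ∩ Y) = {7,11,12}
Z' = {2,6,7,10,11,12}
X △ Z' = {1,2,3,4,5,7,9,10}
(Y ∩ ((Y △ Z) ∩ Y)) ∩ (X △ Z') = {7}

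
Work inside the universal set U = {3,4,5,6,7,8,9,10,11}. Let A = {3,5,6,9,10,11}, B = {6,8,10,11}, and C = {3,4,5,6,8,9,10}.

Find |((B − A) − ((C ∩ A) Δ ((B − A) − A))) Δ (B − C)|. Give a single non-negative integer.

1

B − A = {8}
C ∩ A = {3,5,6,9,10}
(B − A) − A = {8}
(C ∩ A) Δ ((B − A) − A) = {3,5,6,8,9,10}
(B − A) − ((C ∩ A) Δ ((B − A) − A)) = {}
B − C = {11}
((B − A) − ((C ∩ A) Δ ((B − A) − A))) Δ (B − C) = {11}
|((B − A) − ((C ∩ A) Δ ((B − A) − A))) Δ (B − C)| = 1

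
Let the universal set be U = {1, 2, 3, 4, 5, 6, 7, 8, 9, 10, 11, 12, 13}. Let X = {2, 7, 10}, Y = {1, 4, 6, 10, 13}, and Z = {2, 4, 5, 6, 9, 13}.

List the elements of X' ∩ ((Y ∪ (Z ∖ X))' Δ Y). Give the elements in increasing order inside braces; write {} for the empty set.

{1, 3, 4, 6, 8, 11, 12, 13}

X' = {1, 3, 4, 5, 6, 8, 9, 11, 12, 13}
Z ∖ X = {4, 5, 6, 9, 13}
Y ∪ (Z ∖ X) = {1, 4, 5, 6, 9, 10, 13}
(Y ∪ (Z ∖ X))' = {2, 3, 7, 8, 11, 12}
(Y ∪ (Z ∖ X))' Δ Y = {1, 2, 3, 4, 6, 7, 8, 10, 11, 12, 13}
X' ∩ ((Y ∪ (Z ∖ X))' Δ Y) = {1, 3, 4, 6, 8, 11, 12, 13}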